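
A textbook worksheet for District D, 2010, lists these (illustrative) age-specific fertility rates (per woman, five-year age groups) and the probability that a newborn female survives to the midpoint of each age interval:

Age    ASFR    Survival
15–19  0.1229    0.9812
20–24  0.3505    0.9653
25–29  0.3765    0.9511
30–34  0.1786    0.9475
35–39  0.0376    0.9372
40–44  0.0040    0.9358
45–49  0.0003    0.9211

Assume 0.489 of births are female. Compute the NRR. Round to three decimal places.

2.507

Proportion female at birth = 0.489.
Per-age-group product (5 × ASFR × survival probability):
  15–19: 5 × 0.1229 × 0.9812 = 0.60295
  20–24: 5 × 0.3505 × 0.9653 = 1.69169
  25–29: 5 × 0.3765 × 0.9511 = 1.79045
  30–34: 5 × 0.1786 × 0.9475 = 0.84612
  35–39: 5 × 0.0376 × 0.9372 = 0.17619
  40–44: 5 × 0.0040 × 0.9358 = 0.01872
  45–49: 5 × 0.0003 × 0.9211 = 0.00138
Sum = 5.12750
NRR = 0.489 × 5.12750 = 2.50735
NRR > 1, so each generation more than replaces itself.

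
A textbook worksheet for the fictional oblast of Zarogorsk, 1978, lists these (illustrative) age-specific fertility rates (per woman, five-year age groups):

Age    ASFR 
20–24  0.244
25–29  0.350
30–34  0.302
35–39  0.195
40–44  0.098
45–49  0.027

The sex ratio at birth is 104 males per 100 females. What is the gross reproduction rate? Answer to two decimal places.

Proportion female at birth = 100 / (100 + 104) = 0.49020.
Sum of ASFRs = 0.244 + 0.350 + 0.302 + 0.195 + 0.098 + 0.027 = 1.216
TFR = 5 × 1.216 = 6.08
GRR = 0.49020 × 6.08 = 2.98042

2.98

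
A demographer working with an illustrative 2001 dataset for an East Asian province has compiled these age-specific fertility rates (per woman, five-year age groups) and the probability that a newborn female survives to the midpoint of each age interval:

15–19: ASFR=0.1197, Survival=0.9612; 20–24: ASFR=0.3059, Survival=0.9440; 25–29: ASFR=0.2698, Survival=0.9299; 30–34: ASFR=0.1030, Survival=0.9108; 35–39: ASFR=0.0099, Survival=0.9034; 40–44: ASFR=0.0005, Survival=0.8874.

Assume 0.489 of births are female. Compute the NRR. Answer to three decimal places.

Proportion female at birth = 0.489.
Weighting each age-specific rate by interval width and survival:
  15–19: 5 × 0.1197 × 0.9612 = 0.57528
  20–24: 5 × 0.3059 × 0.9440 = 1.44385
  25–29: 5 × 0.2698 × 0.9299 = 1.25444
  30–34: 5 × 0.1030 × 0.9108 = 0.46906
  35–39: 5 × 0.0099 × 0.9034 = 0.04472
  40–44: 5 × 0.0005 × 0.8874 = 0.00222
Sum = 3.78957
NRR = 0.489 × 3.78957 = 1.85310
With NRR above 1 the population is above replacement fertility.

1.853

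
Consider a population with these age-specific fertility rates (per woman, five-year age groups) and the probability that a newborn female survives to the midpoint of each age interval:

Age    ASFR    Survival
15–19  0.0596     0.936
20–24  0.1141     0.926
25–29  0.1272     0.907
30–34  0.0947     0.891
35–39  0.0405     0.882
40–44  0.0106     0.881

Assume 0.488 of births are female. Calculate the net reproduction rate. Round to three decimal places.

0.991

Proportion female at birth = 0.488.
Each age group contributes 5 × ASFR × survival:
  15–19: 5 × 0.0596 × 0.936 = 0.27893
  20–24: 5 × 0.1141 × 0.926 = 0.52828
  25–29: 5 × 0.1272 × 0.907 = 0.57685
  30–34: 5 × 0.0947 × 0.891 = 0.42189
  35–39: 5 × 0.0405 × 0.882 = 0.17861
  40–44: 5 × 0.0106 × 0.881 = 0.04669
Sum = 2.03125
NRR = 0.488 × 2.03125 = 0.99125
With NRR below 1 the population is below replacement fertility.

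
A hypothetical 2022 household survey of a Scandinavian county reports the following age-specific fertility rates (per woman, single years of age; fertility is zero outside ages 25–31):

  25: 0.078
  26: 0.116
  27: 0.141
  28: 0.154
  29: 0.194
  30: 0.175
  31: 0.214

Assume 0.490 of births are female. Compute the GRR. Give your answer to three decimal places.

Proportion female at birth = 0.490.
Sum of ASFRs = 0.078 + 0.116 + 0.141 + 0.154 + 0.194 + 0.175 + 0.214 = 1.072
TFR = 1.072
GRR = 0.490 × 1.072 = 0.52528

0.525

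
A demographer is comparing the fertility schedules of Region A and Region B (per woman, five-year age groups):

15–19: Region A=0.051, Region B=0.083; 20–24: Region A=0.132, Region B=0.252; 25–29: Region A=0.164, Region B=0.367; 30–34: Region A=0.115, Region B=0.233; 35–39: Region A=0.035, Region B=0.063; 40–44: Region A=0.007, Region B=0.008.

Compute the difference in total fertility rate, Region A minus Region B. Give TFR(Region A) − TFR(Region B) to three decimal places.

Region A:
  Sum of ASFRs = 0.051 + 0.132 + 0.164 + 0.115 + 0.035 + 0.007 = 0.504
  TFR = 5 × 0.504 = 2.52
Region B:
  Sum of ASFRs = 0.083 + 0.252 + 0.367 + 0.233 + 0.063 + 0.008 = 1.006
  TFR = 5 × 1.006 = 5.03
Difference = 2.52 − 5.03 = -2.51

-2.510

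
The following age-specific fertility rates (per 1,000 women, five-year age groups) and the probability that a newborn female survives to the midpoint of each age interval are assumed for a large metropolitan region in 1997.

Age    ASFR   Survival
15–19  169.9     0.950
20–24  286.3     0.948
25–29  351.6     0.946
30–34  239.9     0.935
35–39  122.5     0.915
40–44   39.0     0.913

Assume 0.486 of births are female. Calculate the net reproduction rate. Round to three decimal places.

2.764

Proportion female at birth = 0.486.
Per-age-group product (5 × ASFR × survival probability):
  15–19: 5 × 169.9/1000 × 0.950 = 0.80703
  20–24: 5 × 286.3/1000 × 0.948 = 1.35706
  25–29: 5 × 351.6/1000 × 0.946 = 1.66307
  30–34: 5 × 239.9/1000 × 0.935 = 1.12153
  35–39: 5 × 122.5/1000 × 0.915 = 0.56044
  40–44: 5 × 39.0/1000 × 0.913 = 0.17804
Sum = 5.68717
NRR = 0.486 × 5.68717 = 2.76396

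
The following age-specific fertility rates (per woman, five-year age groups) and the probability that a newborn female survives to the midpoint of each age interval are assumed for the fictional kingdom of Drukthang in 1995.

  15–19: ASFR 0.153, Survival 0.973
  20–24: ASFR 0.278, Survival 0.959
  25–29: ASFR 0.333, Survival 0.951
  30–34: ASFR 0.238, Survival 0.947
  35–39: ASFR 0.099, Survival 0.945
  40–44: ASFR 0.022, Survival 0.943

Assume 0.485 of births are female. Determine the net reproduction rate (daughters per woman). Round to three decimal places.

2.599

Proportion female at birth = 0.485.
Per-age-group product (5 × ASFR × survival probability):
  15–19: 5 × 0.153 × 0.973 = 0.74435
  20–24: 5 × 0.278 × 0.959 = 1.33301
  25–29: 5 × 0.333 × 0.951 = 1.58342
  30–34: 5 × 0.238 × 0.947 = 1.12693
  35–39: 5 × 0.099 × 0.945 = 0.46778
  40–44: 5 × 0.022 × 0.943 = 0.10373
Sum = 5.35922
NRR = 0.485 × 5.35922 = 2.59922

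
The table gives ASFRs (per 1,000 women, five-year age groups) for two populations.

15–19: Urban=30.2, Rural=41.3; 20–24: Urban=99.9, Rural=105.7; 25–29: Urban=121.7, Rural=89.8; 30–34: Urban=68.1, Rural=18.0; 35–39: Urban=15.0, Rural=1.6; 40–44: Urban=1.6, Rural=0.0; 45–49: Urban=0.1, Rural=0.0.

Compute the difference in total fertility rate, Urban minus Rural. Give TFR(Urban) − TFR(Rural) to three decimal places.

Urban:
  Sum of ASFRs = 30.2 + 99.9 + 121.7 + 68.1 + 15.0 + 1.6 + 0.1 = 336.6
  TFR = 5 × 336.6 / 1000 = 1.683
Rural:
  Sum of ASFRs = 41.3 + 105.7 + 89.8 + 18.0 + 1.6 + 0.0 + 0.0 = 256.4
  TFR = 5 × 256.4 / 1000 = 1.282
Difference = 1.683 − 1.282 = 0.401

0.401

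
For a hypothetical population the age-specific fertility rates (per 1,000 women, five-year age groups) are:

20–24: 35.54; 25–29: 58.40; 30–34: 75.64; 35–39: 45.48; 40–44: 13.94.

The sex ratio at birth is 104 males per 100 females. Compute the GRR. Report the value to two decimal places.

0.56

Proportion female at birth = 100 / (100 + 104) = 0.49020.
Sum of ASFRs = 35.54 + 58.40 + 75.64 + 45.48 + 13.94 = 229.00
TFR = 5 × 229.00 / 1000 = 1.145
GRR = 0.49020 × 1.145 = 0.56128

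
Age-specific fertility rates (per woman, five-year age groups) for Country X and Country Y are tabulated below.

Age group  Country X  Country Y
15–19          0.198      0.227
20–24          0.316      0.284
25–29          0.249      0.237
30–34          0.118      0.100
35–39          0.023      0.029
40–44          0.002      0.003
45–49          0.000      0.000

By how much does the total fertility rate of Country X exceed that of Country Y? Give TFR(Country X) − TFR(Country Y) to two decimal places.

0.13

Country X:
  Sum of ASFRs = 0.198 + 0.316 + 0.249 + 0.118 + 0.023 + 0.002 + 0.000 = 0.906
  TFR = 5 × 0.906 = 4.53
Country Y:
  Sum of ASFRs = 0.227 + 0.284 + 0.237 + 0.100 + 0.029 + 0.003 + 0.000 = 0.880
  TFR = 5 × 0.880 = 4.4
Difference = 4.53 − 4.4 = 0.13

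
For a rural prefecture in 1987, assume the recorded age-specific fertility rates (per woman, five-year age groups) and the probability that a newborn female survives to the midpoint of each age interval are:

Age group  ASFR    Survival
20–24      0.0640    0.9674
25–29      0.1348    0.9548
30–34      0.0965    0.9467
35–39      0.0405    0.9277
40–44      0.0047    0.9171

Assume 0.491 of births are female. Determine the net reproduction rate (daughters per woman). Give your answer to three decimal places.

Proportion female at birth = 0.491.
Each age group contributes 5 × ASFR × survival:
  20–24: 5 × 0.0640 × 0.9674 = 0.30957
  25–29: 5 × 0.1348 × 0.9548 = 0.64354
  30–34: 5 × 0.0965 × 0.9467 = 0.45678
  35–39: 5 × 0.0405 × 0.9277 = 0.18786
  40–44: 5 × 0.0047 × 0.9171 = 0.02155
Sum = 1.61930
NRR = 0.491 × 1.61930 = 0.79508
With NRR below 1 the population is below replacement fertility.

0.795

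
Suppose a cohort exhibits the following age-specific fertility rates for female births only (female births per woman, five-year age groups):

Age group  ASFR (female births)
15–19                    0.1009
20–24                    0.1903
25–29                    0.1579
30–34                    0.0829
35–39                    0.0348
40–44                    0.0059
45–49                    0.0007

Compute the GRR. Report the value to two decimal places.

2.87

Sum of female ASFRs = 0.1009 + 0.1903 + 0.1579 + 0.0829 + 0.0348 + 0.0059 + 0.0007 = 0.5734
GRR = 5 × 0.5734 = 2.867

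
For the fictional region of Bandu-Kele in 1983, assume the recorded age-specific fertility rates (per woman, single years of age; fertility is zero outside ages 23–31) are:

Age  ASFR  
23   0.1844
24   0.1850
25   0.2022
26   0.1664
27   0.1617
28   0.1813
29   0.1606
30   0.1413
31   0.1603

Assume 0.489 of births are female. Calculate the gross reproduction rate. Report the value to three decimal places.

0.755

Proportion female at birth = 0.489.
Sum of ASFRs = 0.1844 + 0.1850 + 0.2022 + 0.1664 + 0.1617 + 0.1813 + 0.1606 + 0.1413 + 0.1603 = 1.5432
TFR = 1.5432
GRR = 0.489 × 1.5432 = 0.75462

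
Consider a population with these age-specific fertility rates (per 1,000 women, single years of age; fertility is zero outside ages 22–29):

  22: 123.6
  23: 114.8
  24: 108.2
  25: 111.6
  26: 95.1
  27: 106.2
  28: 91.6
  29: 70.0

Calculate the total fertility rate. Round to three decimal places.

0.821

Sum of ASFRs = 123.6 + 114.8 + 108.2 + 111.6 + 95.1 + 106.2 + 91.6 + 70.0 = 821.1
TFR = 821.1 / 1000 = 0.8211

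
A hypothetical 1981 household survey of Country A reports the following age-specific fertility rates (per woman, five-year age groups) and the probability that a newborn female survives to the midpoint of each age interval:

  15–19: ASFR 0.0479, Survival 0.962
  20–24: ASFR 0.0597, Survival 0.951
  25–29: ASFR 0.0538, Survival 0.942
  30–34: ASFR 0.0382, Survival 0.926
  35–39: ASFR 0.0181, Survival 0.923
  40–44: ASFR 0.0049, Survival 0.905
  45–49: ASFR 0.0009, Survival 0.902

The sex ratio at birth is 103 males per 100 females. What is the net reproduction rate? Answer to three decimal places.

0.519

Proportion female at birth = 100 / (100 + 103) = 0.49261.
Each age group contributes 5 × ASFR × survival:
  15–19: 5 × 0.0479 × 0.962 = 0.23040
  20–24: 5 × 0.0597 × 0.951 = 0.28387
  25–29: 5 × 0.0538 × 0.942 = 0.25340
  30–34: 5 × 0.0382 × 0.926 = 0.17687
  35–39: 5 × 0.0181 × 0.923 = 0.08353
  40–44: 5 × 0.0049 × 0.905 = 0.02217
  45–49: 5 × 0.0009 × 0.902 = 0.00406
Sum = 1.05430
NRR = 0.49261 × 1.05430 = 0.51936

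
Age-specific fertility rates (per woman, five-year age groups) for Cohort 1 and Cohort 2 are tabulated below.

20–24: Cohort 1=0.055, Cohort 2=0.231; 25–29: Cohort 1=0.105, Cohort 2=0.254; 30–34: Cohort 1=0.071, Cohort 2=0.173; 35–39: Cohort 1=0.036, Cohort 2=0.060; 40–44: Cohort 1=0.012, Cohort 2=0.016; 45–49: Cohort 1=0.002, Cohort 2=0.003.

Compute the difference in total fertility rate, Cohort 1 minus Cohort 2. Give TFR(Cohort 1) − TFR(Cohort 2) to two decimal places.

-2.28

Cohort 1:
  Sum of ASFRs = 0.055 + 0.105 + 0.071 + 0.036 + 0.012 + 0.002 = 0.281
  TFR = 5 × 0.281 = 1.405
Cohort 2:
  Sum of ASFRs = 0.231 + 0.254 + 0.173 + 0.060 + 0.016 + 0.003 = 0.737
  TFR = 5 × 0.737 = 3.685
Difference = 1.405 − 3.685 = -2.28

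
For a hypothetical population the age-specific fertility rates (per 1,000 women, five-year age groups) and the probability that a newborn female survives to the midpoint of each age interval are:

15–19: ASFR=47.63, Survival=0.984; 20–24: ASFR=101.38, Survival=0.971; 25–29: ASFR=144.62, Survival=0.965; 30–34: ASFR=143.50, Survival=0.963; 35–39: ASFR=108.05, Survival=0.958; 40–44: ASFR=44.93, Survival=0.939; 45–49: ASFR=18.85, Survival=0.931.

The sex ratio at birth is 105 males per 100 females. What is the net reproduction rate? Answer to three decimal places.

1.430

Proportion female at birth = 100 / (100 + 105) = 0.48780.
Each age group contributes 5 × ASFR × survival:
  15–19: 5 × 47.63/1000 × 0.984 = 0.23434
  20–24: 5 × 101.38/1000 × 0.971 = 0.49220
  25–29: 5 × 144.62/1000 × 0.965 = 0.69779
  30–34: 5 × 143.50/1000 × 0.963 = 0.69095
  35–39: 5 × 108.05/1000 × 0.958 = 0.51756
  40–44: 5 × 44.93/1000 × 0.939 = 0.21095
  45–49: 5 × 18.85/1000 × 0.931 = 0.08775
Sum = 2.93154
NRR = 0.48780 × 2.93154 = 1.43001
An NRR exceeding 1 indicates intrinsic growth under these rates.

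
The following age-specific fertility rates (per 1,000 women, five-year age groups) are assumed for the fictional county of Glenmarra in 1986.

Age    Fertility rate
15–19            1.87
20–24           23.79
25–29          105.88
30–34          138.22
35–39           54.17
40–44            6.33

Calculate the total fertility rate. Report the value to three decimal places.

Sum of ASFRs = 1.87 + 23.79 + 105.88 + 138.22 + 54.17 + 6.33 = 330.26
TFR = 5 × 330.26 / 1000 = 1.6513

1.651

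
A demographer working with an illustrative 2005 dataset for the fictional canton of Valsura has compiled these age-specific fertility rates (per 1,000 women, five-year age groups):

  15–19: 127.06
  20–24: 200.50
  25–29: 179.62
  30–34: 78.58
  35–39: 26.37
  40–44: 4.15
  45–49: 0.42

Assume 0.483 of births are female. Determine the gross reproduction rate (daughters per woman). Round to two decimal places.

1.49

Proportion female at birth = 0.483.
Sum of ASFRs = 127.06 + 200.50 + 179.62 + 78.58 + 26.37 + 4.15 + 0.42 = 616.70
TFR = 5 × 616.70 / 1000 = 3.0835
GRR = 0.483 × 3.0835 = 1.48933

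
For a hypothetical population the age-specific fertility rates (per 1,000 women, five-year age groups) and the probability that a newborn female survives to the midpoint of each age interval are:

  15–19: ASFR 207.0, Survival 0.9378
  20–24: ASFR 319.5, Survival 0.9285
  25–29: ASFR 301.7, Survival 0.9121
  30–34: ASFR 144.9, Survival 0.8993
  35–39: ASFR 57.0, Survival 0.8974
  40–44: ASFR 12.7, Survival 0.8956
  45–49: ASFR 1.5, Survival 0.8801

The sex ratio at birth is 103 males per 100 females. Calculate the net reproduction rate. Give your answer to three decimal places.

2.365

Proportion female at birth = 100 / (100 + 103) = 0.49261.
Weighting each age-specific rate by interval width and survival:
  15–19: 5 × 207.0/1000 × 0.9378 = 0.97062
  20–24: 5 × 319.5/1000 × 0.9285 = 1.48328
  25–29: 5 × 301.7/1000 × 0.9121 = 1.37590
  30–34: 5 × 144.9/1000 × 0.8993 = 0.65154
  35–39: 5 × 57.0/1000 × 0.8974 = 0.25576
  40–44: 5 × 12.7/1000 × 0.8956 = 0.05687
  45–49: 5 × 1.5/1000 × 0.8801 = 0.00660
Sum = 4.80057
NRR = 0.49261 × 4.80057 = 2.36481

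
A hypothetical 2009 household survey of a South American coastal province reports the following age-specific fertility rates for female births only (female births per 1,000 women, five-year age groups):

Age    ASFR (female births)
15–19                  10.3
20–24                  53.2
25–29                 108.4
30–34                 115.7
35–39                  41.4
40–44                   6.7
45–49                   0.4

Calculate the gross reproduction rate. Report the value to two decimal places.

Sum of female ASFRs = 10.3 + 53.2 + 108.4 + 115.7 + 41.4 + 6.7 + 0.4 = 336.1
GRR = 5 × 336.1 / 1000 = 1.6805

1.68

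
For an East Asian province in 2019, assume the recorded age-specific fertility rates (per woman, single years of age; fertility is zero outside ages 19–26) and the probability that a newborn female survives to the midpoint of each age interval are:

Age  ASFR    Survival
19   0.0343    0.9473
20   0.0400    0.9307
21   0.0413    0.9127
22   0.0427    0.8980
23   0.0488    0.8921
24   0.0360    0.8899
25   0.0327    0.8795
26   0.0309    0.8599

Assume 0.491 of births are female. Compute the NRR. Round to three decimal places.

0.136

Proportion female at birth = 0.491.
Per-age-group product (1 × ASFR × survival probability):
  19: 1 × 0.0343 × 0.9473 = 0.03249
  20: 1 × 0.0400 × 0.9307 = 0.03723
  21: 1 × 0.0413 × 0.9127 = 0.03769
  22: 1 × 0.0427 × 0.8980 = 0.03834
  23: 1 × 0.0488 × 0.8921 = 0.04353
  24: 1 × 0.0360 × 0.8899 = 0.03204
  25: 1 × 0.0327 × 0.8795 = 0.02876
  26: 1 × 0.0309 × 0.8599 = 0.02657
Sum = 0.27665
NRR = 0.491 × 0.27665 = 0.13584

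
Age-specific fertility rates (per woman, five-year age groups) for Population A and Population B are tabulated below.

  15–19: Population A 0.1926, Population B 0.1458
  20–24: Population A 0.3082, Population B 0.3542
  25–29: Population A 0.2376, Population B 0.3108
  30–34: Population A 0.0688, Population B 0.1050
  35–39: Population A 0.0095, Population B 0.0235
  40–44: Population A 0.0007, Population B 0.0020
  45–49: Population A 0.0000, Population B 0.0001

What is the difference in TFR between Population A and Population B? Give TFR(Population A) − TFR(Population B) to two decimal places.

Population A:
  Sum of ASFRs = 0.1926 + 0.3082 + 0.2376 + 0.0688 + 0.0095 + 0.0007 + 0.0000 = 0.8174
  TFR = 5 × 0.8174 = 4.087
Population B:
  Sum of ASFRs = 0.1458 + 0.3542 + 0.3108 + 0.1050 + 0.0235 + 0.0020 + 0.0001 = 0.9414
  TFR = 5 × 0.9414 = 4.707
Difference = 4.087 − 4.707 = -0.62

-0.62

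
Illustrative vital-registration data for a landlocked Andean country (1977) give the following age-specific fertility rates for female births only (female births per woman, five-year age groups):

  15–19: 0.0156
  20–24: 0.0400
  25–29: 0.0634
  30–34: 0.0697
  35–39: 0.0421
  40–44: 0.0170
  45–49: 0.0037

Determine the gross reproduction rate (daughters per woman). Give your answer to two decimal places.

1.26

Sum of female ASFRs = 0.0156 + 0.0400 + 0.0634 + 0.0697 + 0.0421 + 0.0170 + 0.0037 = 0.2515
GRR = 5 × 0.2515 = 1.2575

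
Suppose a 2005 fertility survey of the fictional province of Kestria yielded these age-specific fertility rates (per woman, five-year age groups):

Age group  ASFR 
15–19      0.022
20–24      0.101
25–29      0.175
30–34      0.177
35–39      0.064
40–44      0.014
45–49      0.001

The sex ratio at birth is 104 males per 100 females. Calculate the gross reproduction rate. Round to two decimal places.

1.36

Proportion female at birth = 100 / (100 + 104) = 0.49020.
Sum of ASFRs = 0.022 + 0.101 + 0.175 + 0.177 + 0.064 + 0.014 + 0.001 = 0.554
TFR = 5 × 0.554 = 2.77
GRR = 0.49020 × 2.77 = 1.35785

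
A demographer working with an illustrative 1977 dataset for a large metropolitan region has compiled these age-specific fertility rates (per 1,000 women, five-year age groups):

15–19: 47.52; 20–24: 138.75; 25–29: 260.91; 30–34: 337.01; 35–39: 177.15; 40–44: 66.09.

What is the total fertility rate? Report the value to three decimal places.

5.137

Sum of ASFRs = 47.52 + 138.75 + 260.91 + 337.01 + 177.15 + 66.09 = 1027.43
TFR = 5 × 1027.43 / 1000 = 5.13715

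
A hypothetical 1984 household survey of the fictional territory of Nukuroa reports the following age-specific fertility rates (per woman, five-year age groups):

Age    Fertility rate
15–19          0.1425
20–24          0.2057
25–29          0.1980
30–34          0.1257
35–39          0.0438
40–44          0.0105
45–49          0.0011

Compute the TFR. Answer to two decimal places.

3.64

Sum of ASFRs = 0.1425 + 0.2057 + 0.1980 + 0.1257 + 0.0438 + 0.0105 + 0.0011 = 0.7273
TFR = 5 × 0.7273 = 3.6365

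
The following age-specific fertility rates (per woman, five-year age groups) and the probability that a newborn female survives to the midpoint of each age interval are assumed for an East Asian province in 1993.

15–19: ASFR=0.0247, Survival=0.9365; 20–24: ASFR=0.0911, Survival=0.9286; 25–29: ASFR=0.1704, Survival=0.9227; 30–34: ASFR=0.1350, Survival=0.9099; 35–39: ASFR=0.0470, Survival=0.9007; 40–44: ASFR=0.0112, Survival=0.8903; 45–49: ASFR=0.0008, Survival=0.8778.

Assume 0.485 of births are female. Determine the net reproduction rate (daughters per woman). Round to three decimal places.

Proportion female at birth = 0.485.
Each age group contributes 5 × ASFR × survival:
  15–19: 5 × 0.0247 × 0.9365 = 0.11566
  20–24: 5 × 0.0911 × 0.9286 = 0.42298
  25–29: 5 × 0.1704 × 0.9227 = 0.78614
  30–34: 5 × 0.1350 × 0.9099 = 0.61418
  35–39: 5 × 0.0470 × 0.9007 = 0.21166
  40–44: 5 × 0.0112 × 0.8903 = 0.04986
  45–49: 5 × 0.0008 × 0.8778 = 0.00351
Sum = 2.20399
NRR = 0.485 × 2.20399 = 1.06894
An NRR exceeding 1 indicates intrinsic growth under these rates.

1.069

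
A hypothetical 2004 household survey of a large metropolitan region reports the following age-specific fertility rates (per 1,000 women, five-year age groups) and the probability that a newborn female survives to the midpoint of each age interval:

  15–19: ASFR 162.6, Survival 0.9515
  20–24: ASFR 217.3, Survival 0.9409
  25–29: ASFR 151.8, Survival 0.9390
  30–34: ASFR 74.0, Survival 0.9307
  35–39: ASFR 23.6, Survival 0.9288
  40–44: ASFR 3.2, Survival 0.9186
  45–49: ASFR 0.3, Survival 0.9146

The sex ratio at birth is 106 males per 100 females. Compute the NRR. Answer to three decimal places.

Proportion female at birth = 100 / (100 + 106) = 0.48544.
Per-age-group product (5 × ASFR × survival probability):
  15–19: 5 × 162.6/1000 × 0.9515 = 0.77357
  20–24: 5 × 217.3/1000 × 0.9409 = 1.02229
  25–29: 5 × 151.8/1000 × 0.9390 = 0.71270
  30–34: 5 × 74.0/1000 × 0.9307 = 0.34436
  35–39: 5 × 23.6/1000 × 0.9288 = 0.10960
  40–44: 5 × 3.2/1000 × 0.9186 = 0.01470
  45–49: 5 × 0.3/1000 × 0.9146 = 0.00137
Sum = 2.97859
NRR = 0.48544 × 2.97859 = 1.44593
An NRR exceeding 1 indicates intrinsic growth under these rates.

1.446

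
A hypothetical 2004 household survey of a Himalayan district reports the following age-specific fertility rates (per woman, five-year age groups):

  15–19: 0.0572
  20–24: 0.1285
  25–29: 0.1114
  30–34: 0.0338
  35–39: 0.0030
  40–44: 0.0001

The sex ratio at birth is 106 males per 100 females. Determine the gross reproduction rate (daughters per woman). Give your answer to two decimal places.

Proportion female at birth = 100 / (100 + 106) = 0.48544.
Sum of ASFRs = 0.0572 + 0.1285 + 0.1114 + 0.0338 + 0.0030 + 0.0001 = 0.3340
TFR = 5 × 0.3340 = 1.67
GRR = 0.48544 × 1.67 = 0.81068

0.81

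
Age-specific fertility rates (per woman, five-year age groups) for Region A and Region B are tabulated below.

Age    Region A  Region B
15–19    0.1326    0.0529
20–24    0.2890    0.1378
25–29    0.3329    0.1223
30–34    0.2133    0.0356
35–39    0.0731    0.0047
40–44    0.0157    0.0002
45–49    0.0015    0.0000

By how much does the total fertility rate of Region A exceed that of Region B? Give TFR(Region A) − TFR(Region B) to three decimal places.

Region A:
  Sum of ASFRs = 0.1326 + 0.2890 + 0.3329 + 0.2133 + 0.0731 + 0.0157 + 0.0015 = 1.0581
  TFR = 5 × 1.0581 = 5.2905
Region B:
  Sum of ASFRs = 0.0529 + 0.1378 + 0.1223 + 0.0356 + 0.0047 + 0.0002 + 0.0000 = 0.3535
  TFR = 5 × 0.3535 = 1.7675
Difference = 5.2905 − 1.7675 = 3.523

3.523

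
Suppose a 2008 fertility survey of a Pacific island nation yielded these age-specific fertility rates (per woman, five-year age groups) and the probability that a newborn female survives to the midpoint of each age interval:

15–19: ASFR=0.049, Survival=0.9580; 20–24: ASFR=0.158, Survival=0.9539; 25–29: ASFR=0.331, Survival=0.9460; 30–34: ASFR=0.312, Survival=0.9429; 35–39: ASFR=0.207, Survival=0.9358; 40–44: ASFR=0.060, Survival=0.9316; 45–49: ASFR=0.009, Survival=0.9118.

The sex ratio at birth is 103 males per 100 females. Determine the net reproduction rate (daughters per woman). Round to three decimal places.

2.618

Proportion female at birth = 100 / (100 + 103) = 0.49261.
Per-age-group product (5 × ASFR × survival probability):
  15–19: 5 × 0.049 × 0.9580 = 0.23471
  20–24: 5 × 0.158 × 0.9539 = 0.75358
  25–29: 5 × 0.331 × 0.9460 = 1.56563
  30–34: 5 × 0.312 × 0.9429 = 1.47092
  35–39: 5 × 0.207 × 0.9358 = 0.96855
  40–44: 5 × 0.060 × 0.9316 = 0.27948
  45–49: 5 × 0.009 × 0.9118 = 0.04103
Sum = 5.31390
NRR = 0.49261 × 5.31390 = 2.61768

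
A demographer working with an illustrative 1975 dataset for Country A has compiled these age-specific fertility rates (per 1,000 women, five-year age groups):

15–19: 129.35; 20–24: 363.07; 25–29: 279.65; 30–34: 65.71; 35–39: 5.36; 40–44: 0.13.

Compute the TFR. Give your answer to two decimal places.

4.22

Sum of ASFRs = 129.35 + 363.07 + 279.65 + 65.71 + 5.36 + 0.13 = 843.27
TFR = 5 × 843.27 / 1000 = 4.21635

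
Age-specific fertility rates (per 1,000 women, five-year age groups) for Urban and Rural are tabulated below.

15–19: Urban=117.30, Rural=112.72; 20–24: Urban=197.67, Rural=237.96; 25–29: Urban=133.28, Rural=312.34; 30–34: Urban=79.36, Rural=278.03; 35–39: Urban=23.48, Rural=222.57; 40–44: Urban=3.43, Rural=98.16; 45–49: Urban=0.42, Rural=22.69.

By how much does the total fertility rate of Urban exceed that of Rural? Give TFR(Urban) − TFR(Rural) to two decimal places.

-3.65

Urban:
  Sum of ASFRs = 117.30 + 197.67 + 133.28 + 79.36 + 23.48 + 3.43 + 0.42 = 554.94
  TFR = 5 × 554.94 / 1000 = 2.7747
Rural:
  Sum of ASFRs = 112.72 + 237.96 + 312.34 + 278.03 + 222.57 + 98.16 + 22.69 = 1284.47
  TFR = 5 × 1284.47 / 1000 = 6.42235
Difference = 2.7747 − 6.42235 = -3.64765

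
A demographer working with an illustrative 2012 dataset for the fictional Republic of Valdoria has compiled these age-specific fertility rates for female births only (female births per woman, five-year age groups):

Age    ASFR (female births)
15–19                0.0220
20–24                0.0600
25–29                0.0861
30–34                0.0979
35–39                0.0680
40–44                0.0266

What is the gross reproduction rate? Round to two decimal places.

1.80

Sum of female ASFRs = 0.0220 + 0.0600 + 0.0861 + 0.0979 + 0.0680 + 0.0266 = 0.3606
GRR = 5 × 0.3606 = 1.803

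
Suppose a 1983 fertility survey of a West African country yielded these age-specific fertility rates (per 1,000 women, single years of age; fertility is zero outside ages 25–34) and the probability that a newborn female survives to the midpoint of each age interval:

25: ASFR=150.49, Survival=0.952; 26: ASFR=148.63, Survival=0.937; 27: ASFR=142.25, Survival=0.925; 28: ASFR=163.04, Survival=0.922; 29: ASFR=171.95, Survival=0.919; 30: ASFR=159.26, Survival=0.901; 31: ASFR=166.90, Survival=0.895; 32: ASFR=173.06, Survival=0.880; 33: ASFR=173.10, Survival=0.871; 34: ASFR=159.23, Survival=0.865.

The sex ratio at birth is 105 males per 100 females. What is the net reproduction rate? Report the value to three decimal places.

Proportion female at birth = 100 / (100 + 105) = 0.48780.
Each age group contributes 1 × ASFR × survival:
  25: 1 × 150.49/1000 × 0.952 = 0.14327
  26: 1 × 148.63/1000 × 0.937 = 0.13927
  27: 1 × 142.25/1000 × 0.925 = 0.13158
  28: 1 × 163.04/1000 × 0.922 = 0.15032
  29: 1 × 171.95/1000 × 0.919 = 0.15802
  30: 1 × 159.26/1000 × 0.901 = 0.14349
  31: 1 × 166.90/1000 × 0.895 = 0.14938
  32: 1 × 173.06/1000 × 0.880 = 0.15229
  33: 1 × 173.10/1000 × 0.871 = 0.15077
  34: 1 × 159.23/1000 × 0.865 = 0.13773
Sum = 1.45612
NRR = 0.48780 × 1.45612 = 0.71030

0.710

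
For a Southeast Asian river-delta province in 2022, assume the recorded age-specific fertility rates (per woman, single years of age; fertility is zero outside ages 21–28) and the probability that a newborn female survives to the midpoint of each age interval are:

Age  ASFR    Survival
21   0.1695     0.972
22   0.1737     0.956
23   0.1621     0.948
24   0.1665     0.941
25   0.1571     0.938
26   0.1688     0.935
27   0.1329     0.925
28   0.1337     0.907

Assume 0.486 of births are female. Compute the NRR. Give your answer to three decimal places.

0.579

Proportion female at birth = 0.486.
Weighting each age-specific rate by interval width and survival:
  21: 1 × 0.1695 × 0.972 = 0.16475
  22: 1 × 0.1737 × 0.956 = 0.16606
  23: 1 × 0.1621 × 0.948 = 0.15367
  24: 1 × 0.1665 × 0.941 = 0.15668
  25: 1 × 0.1571 × 0.938 = 0.14736
  26: 1 × 0.1688 × 0.935 = 0.15783
  27: 1 × 0.1329 × 0.925 = 0.12293
  28: 1 × 0.1337 × 0.907 = 0.12127
Sum = 1.19055
NRR = 0.486 × 1.19055 = 0.57861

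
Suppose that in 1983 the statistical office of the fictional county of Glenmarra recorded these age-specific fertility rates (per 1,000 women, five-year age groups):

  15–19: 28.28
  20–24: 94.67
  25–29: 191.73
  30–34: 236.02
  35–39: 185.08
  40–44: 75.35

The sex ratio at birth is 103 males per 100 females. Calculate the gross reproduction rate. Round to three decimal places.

1.998

Proportion female at birth = 100 / (100 + 103) = 0.49261.
Sum of ASFRs = 28.28 + 94.67 + 191.73 + 236.02 + 185.08 + 75.35 = 811.13
TFR = 5 × 811.13 / 1000 = 4.05565
GRR = 0.49261 × 4.05565 = 1.99785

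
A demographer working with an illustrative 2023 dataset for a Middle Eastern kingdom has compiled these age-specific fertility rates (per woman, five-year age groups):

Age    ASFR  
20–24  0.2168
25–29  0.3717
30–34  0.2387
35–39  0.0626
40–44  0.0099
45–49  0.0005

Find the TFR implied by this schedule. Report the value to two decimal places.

4.50

Sum of ASFRs = 0.2168 + 0.3717 + 0.2387 + 0.0626 + 0.0099 + 0.0005 = 0.9002
TFR = 5 × 0.9002 = 4.501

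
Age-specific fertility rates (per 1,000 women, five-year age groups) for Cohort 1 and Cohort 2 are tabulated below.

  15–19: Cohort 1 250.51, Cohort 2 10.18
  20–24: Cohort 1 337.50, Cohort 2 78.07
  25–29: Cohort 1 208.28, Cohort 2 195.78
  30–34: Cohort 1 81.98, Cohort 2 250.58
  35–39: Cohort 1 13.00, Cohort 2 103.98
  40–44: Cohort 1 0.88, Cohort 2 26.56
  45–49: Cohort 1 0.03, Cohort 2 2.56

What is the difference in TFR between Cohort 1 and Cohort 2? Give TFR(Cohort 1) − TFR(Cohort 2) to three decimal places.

1.122

Cohort 1:
  Sum of ASFRs = 250.51 + 337.50 + 208.28 + 81.98 + 13.00 + 0.88 + 0.03 = 892.18
  TFR = 5 × 892.18 / 1000 = 4.4609
Cohort 2:
  Sum of ASFRs = 10.18 + 78.07 + 195.78 + 250.58 + 103.98 + 26.56 + 2.56 = 667.71
  TFR = 5 × 667.71 / 1000 = 3.33855
Difference = 4.4609 − 3.33855 = 1.12235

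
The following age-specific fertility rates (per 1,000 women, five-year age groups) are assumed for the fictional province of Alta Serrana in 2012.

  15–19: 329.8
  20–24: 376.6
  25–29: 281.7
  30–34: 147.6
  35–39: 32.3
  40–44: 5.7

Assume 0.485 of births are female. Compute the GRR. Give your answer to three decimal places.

Proportion female at birth = 0.485.
Sum of ASFRs = 329.8 + 376.6 + 281.7 + 147.6 + 32.3 + 5.7 = 1173.7
TFR = 5 × 1173.7 / 1000 = 5.8685
GRR = 0.485 × 5.8685 = 2.84622

2.846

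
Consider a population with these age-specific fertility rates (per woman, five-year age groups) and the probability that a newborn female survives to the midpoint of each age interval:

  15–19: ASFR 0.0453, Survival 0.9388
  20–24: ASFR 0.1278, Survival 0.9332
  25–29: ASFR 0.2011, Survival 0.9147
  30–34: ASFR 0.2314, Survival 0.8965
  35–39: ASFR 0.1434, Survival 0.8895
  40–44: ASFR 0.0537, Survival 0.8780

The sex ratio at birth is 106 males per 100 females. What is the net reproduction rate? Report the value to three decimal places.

1.767

Proportion female at birth = 100 / (100 + 106) = 0.48544.
Each age group contributes 5 × ASFR × survival:
  15–19: 5 × 0.0453 × 0.9388 = 0.21264
  20–24: 5 × 0.1278 × 0.9332 = 0.59631
  25–29: 5 × 0.2011 × 0.9147 = 0.91973
  30–34: 5 × 0.2314 × 0.8965 = 1.03725
  35–39: 5 × 0.1434 × 0.8895 = 0.63777
  40–44: 5 × 0.0537 × 0.8780 = 0.23574
Sum = 3.63944
NRR = 0.48544 × 3.63944 = 1.76673
With NRR above 1 the population is above replacement fertility.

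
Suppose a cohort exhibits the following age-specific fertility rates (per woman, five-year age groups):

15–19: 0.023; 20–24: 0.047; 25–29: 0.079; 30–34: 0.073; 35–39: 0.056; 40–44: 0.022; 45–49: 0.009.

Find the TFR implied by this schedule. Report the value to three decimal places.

Sum of ASFRs = 0.023 + 0.047 + 0.079 + 0.073 + 0.056 + 0.022 + 0.009 = 0.309
TFR = 5 × 0.309 = 1.545

1.545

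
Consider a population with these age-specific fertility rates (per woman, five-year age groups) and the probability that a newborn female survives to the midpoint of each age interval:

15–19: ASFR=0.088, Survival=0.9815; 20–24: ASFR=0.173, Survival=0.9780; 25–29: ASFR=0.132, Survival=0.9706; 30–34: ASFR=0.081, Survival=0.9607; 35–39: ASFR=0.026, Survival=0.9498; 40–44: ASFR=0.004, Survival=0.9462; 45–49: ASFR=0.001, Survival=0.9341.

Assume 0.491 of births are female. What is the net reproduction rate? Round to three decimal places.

Proportion female at birth = 0.491.
Weighting each age-specific rate by interval width and survival:
  15–19: 5 × 0.088 × 0.9815 = 0.43186
  20–24: 5 × 0.173 × 0.9780 = 0.84597
  25–29: 5 × 0.132 × 0.9706 = 0.64060
  30–34: 5 × 0.081 × 0.9607 = 0.38908
  35–39: 5 × 0.026 × 0.9498 = 0.12347
  40–44: 5 × 0.004 × 0.9462 = 0.01892
  45–49: 5 × 0.001 × 0.9341 = 0.00467
Sum = 2.45457
NRR = 0.491 × 2.45457 = 1.20519

1.205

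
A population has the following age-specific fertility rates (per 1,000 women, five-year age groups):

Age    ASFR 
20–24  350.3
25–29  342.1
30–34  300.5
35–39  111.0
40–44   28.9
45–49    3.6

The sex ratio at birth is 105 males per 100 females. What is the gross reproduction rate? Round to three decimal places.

2.772

Proportion female at birth = 100 / (100 + 105) = 0.48780.
Sum of ASFRs = 350.3 + 342.1 + 300.5 + 111.0 + 28.9 + 3.6 = 1136.4
TFR = 5 × 1136.4 / 1000 = 5.682
GRR = 0.48780 × 5.682 = 2.77168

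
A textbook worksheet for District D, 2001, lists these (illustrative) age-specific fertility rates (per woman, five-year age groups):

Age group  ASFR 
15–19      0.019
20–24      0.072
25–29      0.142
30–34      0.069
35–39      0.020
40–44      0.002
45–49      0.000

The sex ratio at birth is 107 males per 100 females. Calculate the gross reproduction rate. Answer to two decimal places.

Proportion female at birth = 100 / (100 + 107) = 0.48309.
Sum of ASFRs = 0.019 + 0.072 + 0.142 + 0.069 + 0.020 + 0.002 + 0.000 = 0.324
TFR = 5 × 0.324 = 1.62
GRR = 0.48309 × 1.62 = 0.78261

0.78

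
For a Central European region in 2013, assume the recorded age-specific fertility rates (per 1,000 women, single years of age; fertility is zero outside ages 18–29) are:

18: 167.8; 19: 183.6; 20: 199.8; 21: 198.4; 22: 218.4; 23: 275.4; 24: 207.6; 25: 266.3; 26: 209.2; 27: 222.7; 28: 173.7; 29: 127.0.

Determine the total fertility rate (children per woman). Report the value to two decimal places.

2.45

Sum of ASFRs = 167.8 + 183.6 + 199.8 + 198.4 + 218.4 + 275.4 + 207.6 + 266.3 + 209.2 + 222.7 + 173.7 + 127.0 = 2449.9
TFR = 2449.9 / 1000 = 2.4499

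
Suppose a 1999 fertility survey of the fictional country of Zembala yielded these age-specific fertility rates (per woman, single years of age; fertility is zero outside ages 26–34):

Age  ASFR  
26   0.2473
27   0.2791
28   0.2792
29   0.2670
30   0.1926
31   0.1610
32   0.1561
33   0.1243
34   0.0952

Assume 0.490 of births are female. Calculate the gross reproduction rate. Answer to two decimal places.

Proportion female at birth = 0.490.
Sum of ASFRs = 0.2473 + 0.2791 + 0.2792 + 0.2670 + 0.1926 + 0.1610 + 0.1561 + 0.1243 + 0.0952 = 1.8018
TFR = 1.8018
GRR = 0.490 × 1.8018 = 0.88288

0.88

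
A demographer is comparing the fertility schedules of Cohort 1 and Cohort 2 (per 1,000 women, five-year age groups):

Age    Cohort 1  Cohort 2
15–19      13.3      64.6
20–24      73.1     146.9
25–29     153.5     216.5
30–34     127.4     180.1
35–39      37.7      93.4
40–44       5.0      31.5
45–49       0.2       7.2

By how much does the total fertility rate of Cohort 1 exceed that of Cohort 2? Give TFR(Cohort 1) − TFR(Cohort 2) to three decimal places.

-1.650

Cohort 1:
  Sum of ASFRs = 13.3 + 73.1 + 153.5 + 127.4 + 37.7 + 5.0 + 0.2 = 410.2
  TFR = 5 × 410.2 / 1000 = 2.051
Cohort 2:
  Sum of ASFRs = 64.6 + 146.9 + 216.5 + 180.1 + 93.4 + 31.5 + 7.2 = 740.2
  TFR = 5 × 740.2 / 1000 = 3.701
Difference = 2.051 − 3.701 = -1.65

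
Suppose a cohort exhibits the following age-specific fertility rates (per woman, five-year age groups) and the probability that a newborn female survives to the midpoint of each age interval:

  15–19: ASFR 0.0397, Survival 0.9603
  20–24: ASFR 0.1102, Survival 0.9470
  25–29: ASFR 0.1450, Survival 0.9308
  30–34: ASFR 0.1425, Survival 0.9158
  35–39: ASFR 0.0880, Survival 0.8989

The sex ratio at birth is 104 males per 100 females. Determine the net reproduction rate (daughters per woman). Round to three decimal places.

1.194

Proportion female at birth = 100 / (100 + 104) = 0.49020.
Each age group contributes 5 × ASFR × survival:
  15–19: 5 × 0.0397 × 0.9603 = 0.19062
  20–24: 5 × 0.1102 × 0.9470 = 0.52180
  25–29: 5 × 0.1450 × 0.9308 = 0.67483
  30–34: 5 × 0.1425 × 0.9158 = 0.65251
  35–39: 5 × 0.0880 × 0.8989 = 0.39552
Sum = 2.43528
NRR = 0.49020 × 2.43528 = 1.19377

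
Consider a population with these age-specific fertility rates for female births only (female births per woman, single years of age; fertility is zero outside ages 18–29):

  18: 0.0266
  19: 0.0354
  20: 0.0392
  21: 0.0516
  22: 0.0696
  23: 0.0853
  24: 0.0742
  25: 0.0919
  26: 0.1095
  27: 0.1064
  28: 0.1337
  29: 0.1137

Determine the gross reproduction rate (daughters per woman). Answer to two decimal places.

0.94

Sum of female ASFRs = 0.0266 + 0.0354 + 0.0392 + 0.0516 + 0.0696 + 0.0853 + 0.0742 + 0.0919 + 0.1095 + 0.1064 + 0.1337 + 0.1137 = 0.9371
GRR = 0.9371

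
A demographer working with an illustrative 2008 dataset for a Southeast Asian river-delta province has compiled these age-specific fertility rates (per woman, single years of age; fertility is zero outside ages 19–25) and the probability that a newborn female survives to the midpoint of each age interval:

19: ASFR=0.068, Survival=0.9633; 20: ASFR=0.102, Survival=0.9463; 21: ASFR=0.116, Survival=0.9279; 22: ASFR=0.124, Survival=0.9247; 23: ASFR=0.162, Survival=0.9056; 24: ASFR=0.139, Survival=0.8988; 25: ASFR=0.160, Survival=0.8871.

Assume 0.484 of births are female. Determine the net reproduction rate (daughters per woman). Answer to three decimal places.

Proportion female at birth = 0.484.
Survival-weighted fertility by age (1·fₓ·Sₓ):
  19: 1 × 0.068 × 0.9633 = 0.06550
  20: 1 × 0.102 × 0.9463 = 0.09652
  21: 1 × 0.116 × 0.9279 = 0.10764
  22: 1 × 0.124 × 0.9247 = 0.11466
  23: 1 × 0.162 × 0.9056 = 0.14671
  24: 1 × 0.139 × 0.8988 = 0.12493
  25: 1 × 0.160 × 0.8871 = 0.14194
Sum = 0.79790
NRR = 0.484 × 0.79790 = 0.38618
NRR < 1, so the cohort does not fully replace itself.

0.386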